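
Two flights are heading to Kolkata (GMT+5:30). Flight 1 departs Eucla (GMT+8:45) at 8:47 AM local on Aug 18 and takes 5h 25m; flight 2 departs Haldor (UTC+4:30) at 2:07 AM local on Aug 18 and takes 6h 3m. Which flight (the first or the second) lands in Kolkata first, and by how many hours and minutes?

the second, by 1 hour 47 minutes

Flight 1 in UTC: 8:47 AM − 8:45 = 12:02 AM on Aug 18.
+5 hours and 25 minutes → arrive 5:27 AM UTC on Aug 18.
Flight 2 in UTC: 2:07 AM − 4:30 = 9:37 PM on Aug 17.
+6 hours and 3 minutes → arrive 3:40 AM UTC on Aug 18.
Flight 2 lands earlier by 1 hour 47 minutes.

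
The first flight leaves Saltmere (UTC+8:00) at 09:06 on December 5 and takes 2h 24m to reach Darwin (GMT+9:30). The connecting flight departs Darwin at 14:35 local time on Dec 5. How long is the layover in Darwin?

Convert departure to UTC: 09:06 − 8:00 = 01:06 UTC on Dec 5.
Add 2 hours 24 minutes flight time → 03:30 UTC.
Darwin is UTC+9:30, so local arrival = 03:30 + 9:30 = 13:00 on Dec 5.
Layover = 14:35 − 13:00 = 1 hour 35 minutes.

1 hour 35 minutes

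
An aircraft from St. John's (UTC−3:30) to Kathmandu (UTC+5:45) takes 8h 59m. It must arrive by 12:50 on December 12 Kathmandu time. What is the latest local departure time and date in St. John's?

18:36 on December 11

Target arrival in UTC: 12:50 − 5:45 = 07:05 on Dec 12.
Subtract 8 hours and 59 minutes → departure 22:06 UTC on Dec 11.
St. John's is UTC−3:30: 22:06 − 3:30 = 18:36 on Dec 11.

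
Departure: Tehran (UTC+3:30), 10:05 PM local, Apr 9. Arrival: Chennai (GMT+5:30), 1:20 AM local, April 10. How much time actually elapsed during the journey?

Departure in UTC: 10:05 PM − 3:30 = 6:35 PM on Apr 9.
Arrival in UTC: 1:20 AM − 5:30 = 7:50 PM on Apr 9.
Elapsed = 7:50 PM − 6:35 PM = 1 hour 15 minutes.

1 hour 15 minutes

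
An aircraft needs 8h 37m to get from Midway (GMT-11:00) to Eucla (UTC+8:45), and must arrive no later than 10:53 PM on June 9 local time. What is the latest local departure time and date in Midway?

Target arrival in UTC: 10:53 PM − 8:45 = 2:08 PM on Jun 9.
Subtract 8 hours 37 minutes → departure 5:31 AM UTC on Jun 9.
Midway is UTC−11:00: 5:31 AM − 11:00 = 6:31 PM on Jun 8.

6:31 PM on June 8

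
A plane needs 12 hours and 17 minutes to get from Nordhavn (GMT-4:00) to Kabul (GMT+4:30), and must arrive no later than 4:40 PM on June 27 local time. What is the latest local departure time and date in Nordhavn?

Target arrival in UTC: 4:40 PM − 4:30 = 12:10 PM on Jun 27.
Subtract 12 hours and 17 minutes → departure 11:53 PM UTC on Jun 26.
Nordhavn is UTC−4:00: 11:53 PM − 4:00 = 7:53 PM on Jun 26.

7:53 PM on June 26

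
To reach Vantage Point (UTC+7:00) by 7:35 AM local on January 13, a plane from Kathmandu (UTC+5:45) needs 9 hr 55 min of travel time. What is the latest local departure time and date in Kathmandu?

Target arrival in UTC: 7:35 AM − 7:00 = 12:35 AM on Jan 13.
Subtract 9 hours 55 minutes → departure 2:40 PM UTC on Jan 12.
Kathmandu is UTC+5:45: 2:40 PM + 5:45 = 8:25 PM on Jan 12.

8:25 PM on January 12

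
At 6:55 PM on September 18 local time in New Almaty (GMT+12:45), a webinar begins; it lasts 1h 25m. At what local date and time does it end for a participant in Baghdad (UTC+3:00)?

10:35 AM on September 18

Convert start to UTC: 6:55 PM − 12:45 = 6:10 AM UTC on Sep 18.
Add 1 hour 25 minutes duration → 7:35 AM UTC.
Baghdad is UTC+3:00, so local end time = 7:35 AM + 3:00 = 10:35 AM on Sep 18.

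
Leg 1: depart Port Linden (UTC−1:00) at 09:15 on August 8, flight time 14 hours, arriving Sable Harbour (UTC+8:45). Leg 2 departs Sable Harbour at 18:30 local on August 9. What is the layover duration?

9 hours 30 minutes

Convert departure to UTC: 09:15 + 1:00 = 10:15 UTC on Aug 8.
Add 14 hours flight time → 00:15 UTC (Aug 9).
Sable Harbour is UTC+8:45, so local arrival = 00:15 + 8:45 = 09:00 on Aug 9.
Layover = 18:30 − 09:00 = 9 hours 30 minutes.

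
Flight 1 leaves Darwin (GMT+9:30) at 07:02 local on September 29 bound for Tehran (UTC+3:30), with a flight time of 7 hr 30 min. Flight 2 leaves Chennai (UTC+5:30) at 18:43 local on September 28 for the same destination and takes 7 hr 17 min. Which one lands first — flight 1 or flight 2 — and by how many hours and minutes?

Flight 1 in UTC: 07:02 − 9:30 = 21:32 on Sep 28.
+7 hours 30 minutes → arrive 05:02 UTC on Sep 29.
Flight 2 in UTC: 18:43 − 5:30 = 13:13 on Sep 28.
+7 hours and 17 minutes → arrive 20:30 UTC on Sep 28.
Flight 2 lands earlier by 8 hours 32 minutes.

the second, by 8 hours 32 minutes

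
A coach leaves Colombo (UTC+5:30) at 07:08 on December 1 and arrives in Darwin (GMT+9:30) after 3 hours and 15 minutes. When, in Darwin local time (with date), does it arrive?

14:23 on December 1

Convert departure to UTC: 07:08 − 5:30 = 01:38 UTC on Dec 1.
Add 3 hours 15 minutes travel time → 04:53 UTC.
Darwin is UTC+9:30, so local arrival = 04:53 + 9:30 = 14:23 on Dec 1.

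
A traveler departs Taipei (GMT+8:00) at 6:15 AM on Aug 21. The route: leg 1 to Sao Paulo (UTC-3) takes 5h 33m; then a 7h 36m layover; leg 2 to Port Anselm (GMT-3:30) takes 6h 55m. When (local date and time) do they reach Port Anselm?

2:49 PM on Aug 21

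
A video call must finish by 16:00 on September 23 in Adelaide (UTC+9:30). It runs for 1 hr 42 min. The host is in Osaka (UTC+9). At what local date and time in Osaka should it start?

13:48 on September 23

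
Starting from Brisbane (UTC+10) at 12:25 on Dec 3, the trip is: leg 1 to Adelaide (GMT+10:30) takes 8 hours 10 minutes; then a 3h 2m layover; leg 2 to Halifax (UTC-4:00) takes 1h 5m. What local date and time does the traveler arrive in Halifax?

Convert departure to UTC: 12:25 − 10:00 = 02:25 UTC on Dec 3.
Add 8 hours and 10 minutes leg 1 → 10:35 UTC.
Add 3 hours and 2 minutes layover in Adelaide → 13:37 UTC.
Add 1 hour 5 minutes leg 2 → 14:42 UTC.
Halifax is UTC−4:00, so local arrival = 14:42 − 4:00 = 10:42 on Dec 3.

10:42 on December 3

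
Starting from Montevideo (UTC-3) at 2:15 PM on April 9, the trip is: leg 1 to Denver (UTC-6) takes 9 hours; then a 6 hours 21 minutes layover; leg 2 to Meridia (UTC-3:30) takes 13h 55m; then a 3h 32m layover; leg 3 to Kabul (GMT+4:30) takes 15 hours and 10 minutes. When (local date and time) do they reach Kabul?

9:43 PM on April 11

Convert departure to UTC: 2:15 PM + 3:00 = 5:15 PM UTC on Apr 9.
Add 9 hours leg 1 → 2:15 AM UTC (Apr 10).
Add 6 hours 21 minutes layover in Denver → 8:36 AM UTC.
Add 13 hours and 55 minutes leg 2 → 10:31 PM UTC.
Add 3 hours 32 minutes layover in Meridia → 2:03 AM UTC (Apr 11).
Add 15 hours and 10 minutes leg 3 → 5:13 PM UTC.
Kabul is UTC+4:30, so local arrival = 5:13 PM + 4:30 = 9:43 PM on Apr 11.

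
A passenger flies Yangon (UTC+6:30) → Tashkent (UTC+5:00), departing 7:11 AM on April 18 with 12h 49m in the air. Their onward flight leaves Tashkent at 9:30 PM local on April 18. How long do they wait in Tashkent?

3 hours

Convert departure to UTC: 7:11 AM − 6:30 = 12:41 AM UTC on Apr 18.
Add 12 hours 49 minutes flight time → 1:30 PM UTC.
Tashkent is UTC+5:00, so local arrival = 1:30 PM + 5:00 = 6:30 PM on Apr 18.
Layover = 9:30 PM − 6:30 PM = 3 hours.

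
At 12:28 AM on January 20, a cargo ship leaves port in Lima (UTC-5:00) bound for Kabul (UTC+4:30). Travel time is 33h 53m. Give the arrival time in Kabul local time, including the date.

7:51 PM on Jan 21

Kabul is 9:30 ahead of Lima.
After 33 hours and 53 minutes it is 10:21 AM (Jan 21) in Lima.
Shift by the zone difference: 10:21 AM + 9:30 = 7:51 PM on Jan 21 in Kabul.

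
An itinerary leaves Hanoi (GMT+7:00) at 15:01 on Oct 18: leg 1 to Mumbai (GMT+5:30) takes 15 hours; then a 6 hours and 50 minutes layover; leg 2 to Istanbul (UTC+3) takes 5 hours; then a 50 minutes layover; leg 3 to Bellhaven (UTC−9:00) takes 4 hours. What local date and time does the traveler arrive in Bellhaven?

06:41 on October 19

Convert departure to UTC: 15:01 − 7:00 = 08:01 UTC on Oct 18.
Add 15 hours leg 1 → 23:01 UTC.
Add 6 hours 50 minutes layover in Mumbai → 05:51 UTC (Oct 19).
Add 5 hours leg 2 → 10:51 UTC.
Add 50 minutes layover in Istanbul → 11:41 UTC.
Add 4 hours leg 3 → 15:41 UTC.
Bellhaven is UTC−9:00, so local arrival = 15:41 − 9:00 = 06:41 on Oct 19.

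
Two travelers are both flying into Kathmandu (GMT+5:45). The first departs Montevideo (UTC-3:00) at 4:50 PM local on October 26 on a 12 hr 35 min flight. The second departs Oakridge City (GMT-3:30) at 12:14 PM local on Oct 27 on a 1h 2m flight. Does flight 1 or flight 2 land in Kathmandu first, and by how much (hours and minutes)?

Flight 1 in UTC: 4:50 PM + 3:00 = 7:50 PM on Oct 26.
+12 hours and 35 minutes → arrive 8:25 AM UTC on Oct 27.
Flight 2 in UTC: 12:14 PM + 3:30 = 3:44 PM on Oct 27.
+1 hour and 2 minutes → arrive 4:46 PM UTC on Oct 27.
Flight 1 lands earlier by 8 hours 21 minutes.

the first, by 8 hours 21 minutes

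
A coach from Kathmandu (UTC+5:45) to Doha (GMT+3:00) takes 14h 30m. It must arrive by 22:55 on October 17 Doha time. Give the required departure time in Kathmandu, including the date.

Target arrival in UTC: 22:55 − 3:00 = 19:55 on Oct 17.
Subtract 14 hours and 30 minutes → departure 05:25 UTC on Oct 17.
Kathmandu is UTC+5:45: 05:25 + 5:45 = 11:10 on Oct 17.

11:10 on October 17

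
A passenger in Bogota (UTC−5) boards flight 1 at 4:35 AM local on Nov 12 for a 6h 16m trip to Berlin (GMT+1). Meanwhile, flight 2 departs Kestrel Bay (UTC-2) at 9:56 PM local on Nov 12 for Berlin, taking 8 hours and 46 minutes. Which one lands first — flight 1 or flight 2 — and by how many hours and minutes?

Flight 1 in UTC: 4:35 AM + 5:00 = 9:35 AM on Nov 12.
+6 hours and 16 minutes → arrive 3:51 PM UTC on Nov 12.
Flight 2 in UTC: 9:56 PM + 2:00 = 11:56 PM on Nov 12.
+8 hours 46 minutes → arrive 8:42 AM UTC on Nov 13.
Flight 1 lands earlier by 16 hours 51 minutes.

the first, by 16 hours 51 minutes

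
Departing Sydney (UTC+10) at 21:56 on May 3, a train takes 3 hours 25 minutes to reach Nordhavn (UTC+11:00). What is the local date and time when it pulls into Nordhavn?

02:21 on May 4

Convert departure to UTC: 21:56 − 10:00 = 11:56 UTC on May 3.
Add 3 hours 25 minutes travel time → 15:21 UTC.
Nordhavn is UTC+11:00, so local arrival = 15:21 + 11:00 = 02:21 on May 4.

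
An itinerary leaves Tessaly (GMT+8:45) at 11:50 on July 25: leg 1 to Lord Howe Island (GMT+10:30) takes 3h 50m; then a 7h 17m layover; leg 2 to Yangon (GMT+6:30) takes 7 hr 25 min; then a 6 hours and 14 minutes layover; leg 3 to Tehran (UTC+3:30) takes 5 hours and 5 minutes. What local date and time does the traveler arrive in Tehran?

12:26 on July 26

Convert departure to UTC: 11:50 − 8:45 = 03:05 UTC on Jul 25.
Add 3 hours 50 minutes leg 1 → 06:55 UTC.
Add 7 hours and 17 minutes layover in Lord Howe Island → 14:12 UTC.
Add 7 hours and 25 minutes leg 2 → 21:37 UTC.
Add 6 hours 14 minutes layover in Yangon → 03:51 UTC (Jul 26).
Add 5 hours and 5 minutes leg 3 → 08:56 UTC.
Tehran is UTC+3:30, so local arrival = 08:56 + 3:30 = 12:26 on Jul 26.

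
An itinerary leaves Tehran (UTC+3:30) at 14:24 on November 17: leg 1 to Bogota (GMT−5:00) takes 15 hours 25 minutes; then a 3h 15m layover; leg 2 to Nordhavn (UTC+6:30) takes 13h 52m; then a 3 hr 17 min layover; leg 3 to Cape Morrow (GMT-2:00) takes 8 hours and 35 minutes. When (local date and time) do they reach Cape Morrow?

05:18 on Nov 19

Convert departure to UTC: 14:24 − 3:30 = 10:54 UTC on Nov 17.
Add 15 hours and 25 minutes leg 1 → 02:19 UTC (Nov 18).
Add 3 hours 15 minutes layover in Bogota → 05:34 UTC.
Add 13 hours and 52 minutes leg 2 → 19:26 UTC.
Add 3 hours 17 minutes layover in Nordhavn → 22:43 UTC.
Add 8 hours 35 minutes leg 3 → 07:18 UTC (Nov 19).
Cape Morrow is UTC−2:00, so local arrival = 07:18 − 2:00 = 05:18 on Nov 19.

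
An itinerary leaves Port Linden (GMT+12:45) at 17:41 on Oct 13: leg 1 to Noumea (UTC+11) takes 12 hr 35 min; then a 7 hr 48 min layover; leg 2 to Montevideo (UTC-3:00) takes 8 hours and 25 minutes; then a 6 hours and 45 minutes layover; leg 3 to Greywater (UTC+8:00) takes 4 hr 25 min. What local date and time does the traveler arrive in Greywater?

04:54 on October 15

Convert departure to UTC: 17:41 − 12:45 = 04:56 UTC on Oct 13.
Add 12 hours 35 minutes leg 1 → 17:31 UTC.
Add 7 hours 48 minutes layover in Noumea → 01:19 UTC (Oct 14).
Add 8 hours and 25 minutes leg 2 → 09:44 UTC.
Add 6 hours and 45 minutes layover in Montevideo → 16:29 UTC.
Add 4 hours 25 minutes leg 3 → 20:54 UTC.
Greywater is UTC+8:00, so local arrival = 20:54 + 8:00 = 04:54 on Oct 15.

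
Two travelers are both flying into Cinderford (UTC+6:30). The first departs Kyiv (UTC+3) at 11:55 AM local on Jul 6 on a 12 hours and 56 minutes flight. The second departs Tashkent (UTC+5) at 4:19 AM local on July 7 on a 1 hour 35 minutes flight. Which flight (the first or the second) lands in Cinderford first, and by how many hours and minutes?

Flight 1 in UTC: 11:55 AM − 3:00 = 8:55 AM on Jul 6.
+12 hours 56 minutes → arrive 9:51 PM UTC on Jul 6.
Flight 2 in UTC: 4:19 AM − 5:00 = 11:19 PM on Jul 6.
+1 hour and 35 minutes → arrive 12:54 AM UTC on Jul 7.
Flight 1 lands earlier by 3 hours 3 minutes.

the first, by 3 hours 3 minutes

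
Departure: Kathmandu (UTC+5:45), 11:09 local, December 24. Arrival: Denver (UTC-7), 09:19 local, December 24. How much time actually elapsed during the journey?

Departure in UTC: 11:09 − 5:45 = 05:24 on Dec 24.
Arrival in UTC: 09:19 + 7:00 = 16:19 on Dec 24.
Elapsed = 16:19 − 05:24 = 10 hours 55 minutes.

10 hours 55 minutes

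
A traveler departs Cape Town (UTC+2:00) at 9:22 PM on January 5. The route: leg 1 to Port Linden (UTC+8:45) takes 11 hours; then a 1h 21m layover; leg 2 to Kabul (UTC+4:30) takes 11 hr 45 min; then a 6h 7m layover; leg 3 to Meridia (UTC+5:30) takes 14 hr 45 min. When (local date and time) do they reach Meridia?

9:50 PM on Jan 7

Convert departure to UTC: 9:22 PM − 2:00 = 7:22 PM UTC on Jan 5.
Add 11 hours leg 1 → 6:22 AM UTC (Jan 6).
Add 1 hour 21 minutes layover in Port Linden → 7:43 AM UTC.
Add 11 hours 45 minutes leg 2 → 7:28 PM UTC.
Add 6 hours 7 minutes layover in Kabul → 1:35 AM UTC (Jan 7).
Add 14 hours 45 minutes leg 3 → 4:20 PM UTC.
Meridia is UTC+5:30, so local arrival = 4:20 PM + 5:30 = 9:50 PM on Jan 7.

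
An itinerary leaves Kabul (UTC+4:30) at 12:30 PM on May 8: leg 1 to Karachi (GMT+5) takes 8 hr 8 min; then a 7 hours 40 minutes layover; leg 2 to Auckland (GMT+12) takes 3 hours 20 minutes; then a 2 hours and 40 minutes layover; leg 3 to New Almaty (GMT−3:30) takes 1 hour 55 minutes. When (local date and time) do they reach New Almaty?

4:13 AM on May 9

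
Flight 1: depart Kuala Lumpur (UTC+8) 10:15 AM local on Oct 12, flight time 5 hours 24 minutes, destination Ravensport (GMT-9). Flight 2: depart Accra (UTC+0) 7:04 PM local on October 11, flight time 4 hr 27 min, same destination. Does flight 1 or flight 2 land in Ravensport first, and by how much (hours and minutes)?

Flight 1 in UTC: 10:15 AM − 8:00 = 2:15 AM on Oct 12.
+5 hours 24 minutes → arrive 7:39 AM UTC on Oct 12.
Flight 2 departs at 7:04 PM UTC (Oct 11).
+4 hours and 27 minutes → arrive 11:31 PM UTC on Oct 11.
Flight 2 lands earlier by 8 hours 8 minutes.

the second, by 8 hours 8 minutes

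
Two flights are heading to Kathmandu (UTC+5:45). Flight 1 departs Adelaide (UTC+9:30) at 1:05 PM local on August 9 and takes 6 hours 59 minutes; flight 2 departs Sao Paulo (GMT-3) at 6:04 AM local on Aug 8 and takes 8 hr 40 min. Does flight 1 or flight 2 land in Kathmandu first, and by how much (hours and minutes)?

the second, by 16 hours 50 minutes

Flight 1 in UTC: 1:05 PM − 9:30 = 3:35 AM on Aug 9.
+6 hours 59 minutes → arrive 10:34 AM UTC on Aug 9.
Flight 2 in UTC: 6:04 AM + 3:00 = 9:04 AM on Aug 8.
+8 hours and 40 minutes → arrive 5:44 PM UTC on Aug 8.
Flight 2 lands earlier by 16 hours 50 minutes.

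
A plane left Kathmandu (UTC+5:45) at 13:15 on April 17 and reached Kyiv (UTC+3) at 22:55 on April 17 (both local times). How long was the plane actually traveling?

12 hours 25 minutes

Kyiv is 2:45 behind Kathmandu.
Clock-face elapsed time (ignoring zones) is 9 hours 40 minutes.
Actual elapsed = 9 hours 40 minutes + 2:45 = 12 hours 25 minutes.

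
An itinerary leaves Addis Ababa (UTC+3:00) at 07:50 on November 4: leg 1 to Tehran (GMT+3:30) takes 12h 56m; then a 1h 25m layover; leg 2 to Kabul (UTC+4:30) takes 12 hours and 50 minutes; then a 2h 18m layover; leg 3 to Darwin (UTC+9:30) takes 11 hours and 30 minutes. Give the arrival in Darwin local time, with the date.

Convert departure to UTC: 07:50 − 3:00 = 04:50 UTC on Nov 4.
Add 12 hours and 56 minutes leg 1 → 17:46 UTC.
Add 1 hour and 25 minutes layover in Tehran → 19:11 UTC.
Add 12 hours and 50 minutes leg 2 → 08:01 UTC (Nov 5).
Add 2 hours and 18 minutes layover in Kabul → 10:19 UTC.
Add 11 hours and 30 minutes leg 3 → 21:49 UTC.
Darwin is UTC+9:30, so local arrival = 21:49 + 9:30 = 07:19 on Nov 6.

07:19 on Nov 6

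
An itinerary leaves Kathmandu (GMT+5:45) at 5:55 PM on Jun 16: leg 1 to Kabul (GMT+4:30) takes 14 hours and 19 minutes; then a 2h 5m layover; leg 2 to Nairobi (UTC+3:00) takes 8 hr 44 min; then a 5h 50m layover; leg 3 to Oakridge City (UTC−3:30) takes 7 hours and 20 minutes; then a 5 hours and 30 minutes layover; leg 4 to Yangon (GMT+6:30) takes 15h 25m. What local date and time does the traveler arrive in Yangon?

Convert departure to UTC: 5:55 PM − 5:45 = 12:10 PM UTC on Jun 16.
Add 14 hours and 19 minutes leg 1 → 2:29 AM UTC (Jun 17).
Add 2 hours 5 minutes layover in Kabul → 4:34 AM UTC.
Add 8 hours and 44 minutes leg 2 → 1:18 PM UTC.
Add 5 hours 50 minutes layover in Nairobi → 7:08 PM UTC.
Add 7 hours and 20 minutes leg 3 → 2:28 AM UTC (Jun 18).
Add 5 hours 30 minutes layover in Oakridge City → 7:58 AM UTC.
Add 15 hours 25 minutes leg 4 → 11:23 PM UTC.
Yangon is UTC+6:30, so local arrival = 11:23 PM + 6:30 = 5:53 AM on Jun 19.

5:53 AM on June 19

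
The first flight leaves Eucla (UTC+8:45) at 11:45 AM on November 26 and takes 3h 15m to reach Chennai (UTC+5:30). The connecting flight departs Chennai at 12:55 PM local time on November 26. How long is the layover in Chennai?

1 hour 10 minutes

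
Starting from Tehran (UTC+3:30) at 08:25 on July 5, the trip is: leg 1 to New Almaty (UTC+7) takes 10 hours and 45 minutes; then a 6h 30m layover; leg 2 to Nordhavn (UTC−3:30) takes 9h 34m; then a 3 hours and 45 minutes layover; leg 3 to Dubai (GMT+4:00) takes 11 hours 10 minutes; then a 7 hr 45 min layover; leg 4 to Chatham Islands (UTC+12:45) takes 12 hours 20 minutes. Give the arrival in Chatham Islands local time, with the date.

07:29 on Jul 8

Convert departure to UTC: 08:25 − 3:30 = 04:55 UTC on Jul 5.
Add 10 hours 45 minutes leg 1 → 15:40 UTC.
Add 6 hours and 30 minutes layover in New Almaty → 22:10 UTC.
Add 9 hours 34 minutes leg 2 → 07:44 UTC (Jul 6).
Add 3 hours and 45 minutes layover in Nordhavn → 11:29 UTC.
Add 11 hours and 10 minutes leg 3 → 22:39 UTC.
Add 7 hours and 45 minutes layover in Dubai → 06:24 UTC (Jul 7).
Add 12 hours and 20 minutes leg 4 → 18:44 UTC.
Chatham Islands is UTC+12:45, so local arrival = 18:44 + 12:45 = 07:29 on Jul 8.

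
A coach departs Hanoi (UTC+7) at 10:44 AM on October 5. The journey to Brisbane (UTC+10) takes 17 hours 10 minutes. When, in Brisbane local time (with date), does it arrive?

6:54 AM on October 6

Convert departure to UTC: 10:44 AM − 7:00 = 3:44 AM UTC on Oct 5.
Add 17 hours and 10 minutes travel time → 8:54 PM UTC.
Brisbane is UTC+10:00, so local arrival = 8:54 PM + 10:00 = 6:54 AM on Oct 6.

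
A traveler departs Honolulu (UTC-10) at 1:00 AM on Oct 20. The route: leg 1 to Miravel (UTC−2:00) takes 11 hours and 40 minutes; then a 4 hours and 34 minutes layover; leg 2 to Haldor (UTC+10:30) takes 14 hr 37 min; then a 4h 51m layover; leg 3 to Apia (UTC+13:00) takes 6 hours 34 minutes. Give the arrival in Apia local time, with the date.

6:16 PM on October 22

Convert departure to UTC: 1:00 AM + 10:00 = 11:00 AM UTC on Oct 20.
Add 11 hours and 40 minutes leg 1 → 10:40 PM UTC.
Add 4 hours and 34 minutes layover in Miravel → 3:14 AM UTC (Oct 21).
Add 14 hours 37 minutes leg 2 → 5:51 PM UTC.
Add 4 hours 51 minutes layover in Haldor → 10:42 PM UTC.
Add 6 hours 34 minutes leg 3 → 5:16 AM UTC (Oct 22).
Apia is UTC+13:00, so local arrival = 5:16 AM + 13:00 = 6:16 PM on Oct 22.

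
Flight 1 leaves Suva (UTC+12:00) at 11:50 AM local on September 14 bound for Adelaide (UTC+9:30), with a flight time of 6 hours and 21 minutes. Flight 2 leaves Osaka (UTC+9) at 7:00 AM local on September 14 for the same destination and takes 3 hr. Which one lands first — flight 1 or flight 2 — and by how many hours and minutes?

Flight 1 in UTC: 11:50 AM − 12:00 = 11:50 PM on Sep 13.
+6 hours and 21 minutes → arrive 6:11 AM UTC on Sep 14.
Flight 2 in UTC: 7:00 AM − 9:00 = 10:00 PM on Sep 13.
+3 hours → arrive 1:00 AM UTC on Sep 14.
Flight 2 lands earlier by 5 hours 11 minutes.

the second, by 5 hours 11 minutes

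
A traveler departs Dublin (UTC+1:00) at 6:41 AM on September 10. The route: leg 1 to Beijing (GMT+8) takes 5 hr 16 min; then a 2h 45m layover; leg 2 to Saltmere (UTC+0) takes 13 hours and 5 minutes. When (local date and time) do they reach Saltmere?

2:47 AM on September 11

Convert departure to UTC: 6:41 AM − 1:00 = 5:41 AM UTC on Sep 10.
Add 5 hours 16 minutes leg 1 → 10:57 AM UTC.
Add 2 hours 45 minutes layover in Beijing → 1:42 PM UTC.
Add 13 hours 5 minutes leg 2 → 2:47 AM UTC (Sep 11).
Saltmere is UTC+0, so local arrival is the same: 2:47 AM on Sep 11.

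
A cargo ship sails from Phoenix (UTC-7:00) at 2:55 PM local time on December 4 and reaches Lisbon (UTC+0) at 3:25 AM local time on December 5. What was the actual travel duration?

5 hours 30 minutes

Departure in UTC: 2:55 PM + 7:00 = 9:55 PM on Dec 4.
Arrival is already UTC: 3:25 AM on Dec 5.
Elapsed = 3:25 AM − 9:55 PM (+1 day) = 5 hours 30 minutes.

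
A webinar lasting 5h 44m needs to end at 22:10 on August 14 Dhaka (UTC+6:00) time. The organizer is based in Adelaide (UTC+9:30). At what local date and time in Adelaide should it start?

Target end time in UTC: 22:10 − 6:00 = 16:10 on Aug 14.
Subtract 5 hours and 44 minutes → start 10:26 UTC on Aug 14.
Adelaide is UTC+9:30: 10:26 + 9:30 = 19:56 on Aug 14.

19:56 on August 14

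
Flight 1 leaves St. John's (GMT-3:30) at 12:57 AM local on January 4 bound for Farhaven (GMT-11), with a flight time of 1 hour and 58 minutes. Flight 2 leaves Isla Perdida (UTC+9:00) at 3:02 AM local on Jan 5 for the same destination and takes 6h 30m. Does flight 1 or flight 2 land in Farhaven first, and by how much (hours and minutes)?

the first, by 18 hours 7 minutes

Flight 1 in UTC: 12:57 AM + 3:30 = 4:27 AM on Jan 4.
+1 hour 58 minutes → arrive 6:25 AM UTC on Jan 4.
Flight 2 in UTC: 3:02 AM − 9:00 = 6:02 PM on Jan 4.
+6 hours and 30 minutes → arrive 12:32 AM UTC on Jan 5.
Flight 1 lands earlier by 18 hours 7 minutes.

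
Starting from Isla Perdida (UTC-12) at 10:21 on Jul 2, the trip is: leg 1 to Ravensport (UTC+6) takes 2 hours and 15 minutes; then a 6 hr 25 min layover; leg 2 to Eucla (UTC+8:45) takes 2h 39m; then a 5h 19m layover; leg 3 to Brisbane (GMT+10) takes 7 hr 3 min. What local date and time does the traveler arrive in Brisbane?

08:02 on July 4

Convert departure to UTC: 10:21 + 12:00 = 22:21 UTC on Jul 2.
Add 2 hours 15 minutes leg 1 → 00:36 UTC (Jul 3).
Add 6 hours 25 minutes layover in Ravensport → 07:01 UTC.
Add 2 hours and 39 minutes leg 2 → 09:40 UTC.
Add 5 hours and 19 minutes layover in Eucla → 14:59 UTC.
Add 7 hours and 3 minutes leg 3 → 22:02 UTC.
Brisbane is UTC+10:00, so local arrival = 22:02 + 10:00 = 08:02 on Jul 4.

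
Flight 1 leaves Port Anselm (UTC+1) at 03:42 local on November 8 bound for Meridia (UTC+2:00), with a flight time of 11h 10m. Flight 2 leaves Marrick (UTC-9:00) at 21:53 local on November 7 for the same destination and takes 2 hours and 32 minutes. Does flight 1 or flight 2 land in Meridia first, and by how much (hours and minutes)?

Flight 1 in UTC: 03:42 − 1:00 = 02:42 on Nov 8.
+11 hours 10 minutes → arrive 13:52 UTC on Nov 8.
Flight 2 in UTC: 21:53 + 9:00 = 06:53 on Nov 8.
+2 hours 32 minutes → arrive 09:25 UTC on Nov 8.
Flight 2 lands earlier by 4 hours 27 minutes.

the second, by 4 hours 27 minutes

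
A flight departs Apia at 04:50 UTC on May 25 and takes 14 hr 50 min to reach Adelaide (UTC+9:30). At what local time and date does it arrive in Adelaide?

Departure is given in UTC: 04:50 on May 25.
Add 14 hours and 50 minutes → 19:40 UTC.
Adelaide is UTC+9:30: 19:40 + 9:30 = 05:10 on May 26.

05:10 on May 26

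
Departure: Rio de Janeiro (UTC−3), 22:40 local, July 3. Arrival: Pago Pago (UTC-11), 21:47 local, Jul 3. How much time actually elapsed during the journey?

Departure in UTC: 22:40 + 3:00 = 01:40 on Jul 4.
Arrival in UTC: 21:47 + 11:00 = 08:47 on Jul 4.
Elapsed = 08:47 − 01:40 = 7 hours 7 minutes.

7 hours 7 minutes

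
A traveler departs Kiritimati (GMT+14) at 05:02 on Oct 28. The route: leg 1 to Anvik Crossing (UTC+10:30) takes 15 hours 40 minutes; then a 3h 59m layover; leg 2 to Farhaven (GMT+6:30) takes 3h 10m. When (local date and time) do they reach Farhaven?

20:21 on October 28

Convert departure to UTC: 05:02 − 14:00 = 15:02 UTC on Oct 27.
Add 15 hours and 40 minutes leg 1 → 06:42 UTC (Oct 28).
Add 3 hours 59 minutes layover in Anvik Crossing → 10:41 UTC.
Add 3 hours 10 minutes leg 2 → 13:51 UTC.
Farhaven is UTC+6:30, so local arrival = 13:51 + 6:30 = 20:21 on Oct 28.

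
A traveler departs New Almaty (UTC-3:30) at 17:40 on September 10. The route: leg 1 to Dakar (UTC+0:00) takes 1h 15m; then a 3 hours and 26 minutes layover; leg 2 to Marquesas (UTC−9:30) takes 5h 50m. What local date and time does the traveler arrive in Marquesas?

22:11 on Sep 10

Convert departure to UTC: 17:40 + 3:30 = 21:10 UTC on Sep 10.
Add 1 hour and 15 minutes leg 1 → 22:25 UTC.
Add 3 hours 26 minutes layover in Dakar → 01:51 UTC (Sep 11).
Add 5 hours and 50 minutes leg 2 → 07:41 UTC.
Marquesas is UTC−9:30, so local arrival = 07:41 − 9:30 = 22:11 on Sep 10.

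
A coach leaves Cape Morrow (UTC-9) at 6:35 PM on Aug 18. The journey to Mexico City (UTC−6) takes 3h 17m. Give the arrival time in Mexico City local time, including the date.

Convert departure to UTC: 6:35 PM + 9:00 = 3:35 AM UTC on Aug 19.
Add 3 hours and 17 minutes travel time → 6:52 AM UTC.
Mexico City is UTC−6:00, so local arrival = 6:52 AM − 6:00 = 12:52 AM on Aug 19.

12:52 AM on Aug 19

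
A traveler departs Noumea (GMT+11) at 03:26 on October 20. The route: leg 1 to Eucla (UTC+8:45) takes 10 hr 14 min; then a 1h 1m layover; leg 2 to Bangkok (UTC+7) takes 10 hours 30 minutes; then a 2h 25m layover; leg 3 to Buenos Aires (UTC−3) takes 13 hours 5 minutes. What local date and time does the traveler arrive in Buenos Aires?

02:41 on October 21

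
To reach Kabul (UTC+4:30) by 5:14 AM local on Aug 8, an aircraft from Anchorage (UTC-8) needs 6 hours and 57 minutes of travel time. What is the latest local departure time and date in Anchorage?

9:47 AM on August 7

Target arrival in UTC: 5:14 AM − 4:30 = 12:44 AM on Aug 8.
Subtract 6 hours 57 minutes → departure 5:47 PM UTC on Aug 7.
Anchorage is UTC−8:00: 5:47 PM − 8:00 = 9:47 AM on Aug 7.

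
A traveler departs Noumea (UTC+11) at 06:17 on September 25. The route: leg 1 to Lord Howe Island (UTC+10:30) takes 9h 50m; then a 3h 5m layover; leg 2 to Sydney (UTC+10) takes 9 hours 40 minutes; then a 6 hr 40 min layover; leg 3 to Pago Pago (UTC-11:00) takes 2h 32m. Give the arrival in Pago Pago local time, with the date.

16:04 on Sep 25

Convert departure to UTC: 06:17 − 11:00 = 19:17 UTC on Sep 24.
Add 9 hours 50 minutes leg 1 → 05:07 UTC (Sep 25).
Add 3 hours 5 minutes layover in Lord Howe Island → 08:12 UTC.
Add 9 hours and 40 minutes leg 2 → 17:52 UTC.
Add 6 hours 40 minutes layover in Sydney → 00:32 UTC (Sep 26).
Add 2 hours 32 minutes leg 3 → 03:04 UTC.
Pago Pago is UTC−11:00, so local arrival = 03:04 − 11:00 = 16:04 on Sep 25.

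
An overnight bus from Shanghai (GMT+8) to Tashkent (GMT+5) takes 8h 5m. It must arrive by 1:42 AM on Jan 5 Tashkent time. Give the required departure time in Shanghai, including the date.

8:37 PM on Jan 4

Target arrival in UTC: 1:42 AM − 5:00 = 8:42 PM on Jan 4.
Subtract 8 hours and 5 minutes → departure 12:37 PM UTC on Jan 4.
Shanghai is UTC+8:00: 12:37 PM + 8:00 = 8:37 PM on Jan 4.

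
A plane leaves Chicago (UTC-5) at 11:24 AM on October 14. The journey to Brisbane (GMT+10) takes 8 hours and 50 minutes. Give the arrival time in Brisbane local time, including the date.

11:14 AM on October 15

Convert departure to UTC: 11:24 AM + 5:00 = 4:24 PM UTC on Oct 14.
Add 8 hours 50 minutes travel time → 1:14 AM UTC (Oct 15).
Brisbane is UTC+10:00, so local arrival = 1:14 AM + 10:00 = 11:14 AM on Oct 15.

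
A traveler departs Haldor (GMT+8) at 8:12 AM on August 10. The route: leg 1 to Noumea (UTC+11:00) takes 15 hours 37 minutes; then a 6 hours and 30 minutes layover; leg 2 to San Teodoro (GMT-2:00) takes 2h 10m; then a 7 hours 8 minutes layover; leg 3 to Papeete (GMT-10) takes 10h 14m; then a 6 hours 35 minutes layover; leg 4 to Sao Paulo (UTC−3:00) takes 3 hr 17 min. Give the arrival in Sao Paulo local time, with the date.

Convert departure to UTC: 8:12 AM − 8:00 = 12:12 AM UTC on Aug 10.
Add 15 hours 37 minutes leg 1 → 3:49 PM UTC.
Add 6 hours 30 minutes layover in Noumea → 10:19 PM UTC.
Add 2 hours 10 minutes leg 2 → 12:29 AM UTC (Aug 11).
Add 7 hours 8 minutes layover in San Teodoro → 7:37 AM UTC.
Add 10 hours 14 minutes leg 3 → 5:51 PM UTC.
Add 6 hours 35 minutes layover in Papeete → 12:26 AM UTC (Aug 12).
Add 3 hours and 17 minutes leg 4 → 3:43 AM UTC.
Sao Paulo is UTC−3:00, so local arrival = 3:43 AM − 3:00 = 12:43 AM on Aug 12.

12:43 AM on Aug 12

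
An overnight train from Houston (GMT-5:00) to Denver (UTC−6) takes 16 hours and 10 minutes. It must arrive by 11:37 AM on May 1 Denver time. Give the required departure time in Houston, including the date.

8:27 PM on April 30

Target arrival in UTC: 11:37 AM + 6:00 = 5:37 PM on May 1.
Subtract 16 hours and 10 minutes → departure 1:27 AM UTC on May 1.
Houston is UTC−5:00: 1:27 AM − 5:00 = 8:27 PM on Apr 30.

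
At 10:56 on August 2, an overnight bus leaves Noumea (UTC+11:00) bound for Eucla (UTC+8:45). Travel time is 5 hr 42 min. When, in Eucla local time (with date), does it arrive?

Convert departure to UTC: 10:56 − 11:00 = 23:56 UTC on Aug 1.
Add 5 hours 42 minutes travel time → 05:38 UTC (Aug 2).
Eucla is UTC+8:45, so local arrival = 05:38 + 8:45 = 14:23 on Aug 2.

14:23 on August 2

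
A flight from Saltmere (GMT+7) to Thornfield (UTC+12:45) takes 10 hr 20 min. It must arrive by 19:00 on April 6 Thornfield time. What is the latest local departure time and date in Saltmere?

02:55 on April 6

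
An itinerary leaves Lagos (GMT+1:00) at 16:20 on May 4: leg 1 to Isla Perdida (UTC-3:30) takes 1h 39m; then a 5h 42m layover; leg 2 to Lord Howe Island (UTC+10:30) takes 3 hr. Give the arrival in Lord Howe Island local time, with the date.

12:11 on May 5

Convert departure to UTC: 16:20 − 1:00 = 15:20 UTC on May 4.
Add 1 hour and 39 minutes leg 1 → 16:59 UTC.
Add 5 hours 42 minutes layover in Isla Perdida → 22:41 UTC.
Add 3 hours leg 2 → 01:41 UTC (May 5).
Lord Howe Island is UTC+10:30, so local arrival = 01:41 + 10:30 = 12:11 on May 5.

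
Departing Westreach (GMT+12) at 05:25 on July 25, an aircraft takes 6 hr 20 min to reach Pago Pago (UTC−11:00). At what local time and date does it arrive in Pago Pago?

12:45 on July 24

Pago Pago is 23:00 behind Westreach.
After 6 hours and 20 minutes it is 11:45 in Westreach.
Shift by the zone difference: 11:45 − 23:00 = 12:45 on Jul 24 in Pago Pago.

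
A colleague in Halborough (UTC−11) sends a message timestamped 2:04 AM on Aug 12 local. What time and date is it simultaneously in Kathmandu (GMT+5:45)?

6:49 PM on August 12

In UTC: 2:04 AM + 11:00 = 1:04 PM on Aug 12.
Kathmandu is UTC+5:45: 1:04 PM + 5:45 = 6:49 PM on Aug 12.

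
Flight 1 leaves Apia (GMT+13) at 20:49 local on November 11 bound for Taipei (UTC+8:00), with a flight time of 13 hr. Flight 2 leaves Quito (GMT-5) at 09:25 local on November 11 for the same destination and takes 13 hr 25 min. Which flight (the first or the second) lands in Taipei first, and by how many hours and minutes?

the first, by 7 hours 1 minute

Flight 1 in UTC: 20:49 − 13:00 = 07:49 on Nov 11.
+13 hours → arrive 20:49 UTC on Nov 11.
Flight 2 in UTC: 09:25 + 5:00 = 14:25 on Nov 11.
+13 hours 25 minutes → arrive 03:50 UTC on Nov 12.
Flight 1 lands earlier by 7 hours 1 minute.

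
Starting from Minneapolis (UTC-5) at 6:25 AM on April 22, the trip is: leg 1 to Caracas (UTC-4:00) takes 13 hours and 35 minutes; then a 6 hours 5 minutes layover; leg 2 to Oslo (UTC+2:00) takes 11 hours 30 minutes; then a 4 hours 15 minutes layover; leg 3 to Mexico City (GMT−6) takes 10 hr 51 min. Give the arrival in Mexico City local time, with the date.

3:41 AM on April 24

Convert departure to UTC: 6:25 AM + 5:00 = 11:25 AM UTC on Apr 22.
Add 13 hours 35 minutes leg 1 → 1:00 AM UTC (Apr 23).
Add 6 hours and 5 minutes layover in Caracas → 7:05 AM UTC.
Add 11 hours 30 minutes leg 2 → 6:35 PM UTC.
Add 4 hours and 15 minutes layover in Oslo → 10:50 PM UTC.
Add 10 hours and 51 minutes leg 3 → 9:41 AM UTC (Apr 24).
Mexico City is UTC−6:00, so local arrival = 9:41 AM − 6:00 = 3:41 AM on Apr 24.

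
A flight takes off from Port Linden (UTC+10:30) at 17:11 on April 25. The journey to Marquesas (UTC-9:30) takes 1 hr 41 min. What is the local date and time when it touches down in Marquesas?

Convert departure to UTC: 17:11 − 10:30 = 06:41 UTC on Apr 25.
Add 1 hour and 41 minutes travel time → 08:22 UTC.
Marquesas is UTC−9:30, so local arrival = 08:22 − 9:30 = 22:52 on Apr 24.

22:52 on April 24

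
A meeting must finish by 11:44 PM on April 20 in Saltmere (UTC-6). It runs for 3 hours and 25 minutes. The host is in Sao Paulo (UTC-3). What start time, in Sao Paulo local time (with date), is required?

11:19 PM on April 20

Target end time in UTC: 11:44 PM + 6:00 = 5:44 AM on Apr 21.
Subtract 3 hours and 25 minutes → start 2:19 AM UTC on Apr 21.
Sao Paulo is UTC−3:00: 2:19 AM − 3:00 = 11:19 PM on Apr 20.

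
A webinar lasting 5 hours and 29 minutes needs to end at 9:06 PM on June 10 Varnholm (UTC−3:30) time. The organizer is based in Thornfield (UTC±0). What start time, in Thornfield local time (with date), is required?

Target end time in UTC: 9:06 PM + 3:30 = 12:36 AM on Jun 11.
Subtract 5 hours and 29 minutes → start 7:07 PM UTC on Jun 10.
Thornfield is UTC+0, so start is 7:07 PM on Jun 10.

7:07 PM on Jun 10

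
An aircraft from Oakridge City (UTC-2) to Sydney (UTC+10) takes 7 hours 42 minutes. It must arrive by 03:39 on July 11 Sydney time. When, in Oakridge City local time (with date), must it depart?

07:57 on July 10

Target arrival in UTC: 03:39 − 10:00 = 17:39 on Jul 10.
Subtract 7 hours and 42 minutes → departure 09:57 UTC on Jul 10.
Oakridge City is UTC−2:00: 09:57 − 2:00 = 07:57 on Jul 10.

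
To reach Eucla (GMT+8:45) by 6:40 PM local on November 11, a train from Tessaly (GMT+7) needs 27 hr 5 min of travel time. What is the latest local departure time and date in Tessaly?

Target arrival in UTC: 6:40 PM − 8:45 = 9:55 AM on Nov 11.
Subtract 27 hours and 5 minutes → departure 6:50 AM UTC on Nov 10.
Tessaly is UTC+7:00: 6:50 AM + 7:00 = 1:50 PM on Nov 10.

1:50 PM on Nov 10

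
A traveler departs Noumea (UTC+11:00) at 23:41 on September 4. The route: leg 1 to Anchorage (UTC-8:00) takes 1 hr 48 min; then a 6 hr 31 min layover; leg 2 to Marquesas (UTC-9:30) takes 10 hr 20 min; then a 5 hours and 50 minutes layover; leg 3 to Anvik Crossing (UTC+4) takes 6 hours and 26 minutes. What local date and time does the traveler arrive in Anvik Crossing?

Convert departure to UTC: 23:41 − 11:00 = 12:41 UTC on Sep 4.
Add 1 hour and 48 minutes leg 1 → 14:29 UTC.
Add 6 hours 31 minutes layover in Anchorage → 21:00 UTC.
Add 10 hours 20 minutes leg 2 → 07:20 UTC (Sep 5).
Add 5 hours and 50 minutes layover in Marquesas → 13:10 UTC.
Add 6 hours and 26 minutes leg 3 → 19:36 UTC.
Anvik Crossing is UTC+4:00, so local arrival = 19:36 + 4:00 = 23:36 on Sep 5.

23:36 on September 5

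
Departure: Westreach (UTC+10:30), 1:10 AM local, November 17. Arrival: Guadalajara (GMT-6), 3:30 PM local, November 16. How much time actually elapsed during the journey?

Guadalajara is 16:30 behind Westreach.
Clock-face elapsed time (ignoring zones) is −9 hours 40 minutes.
Actual elapsed = −9 hours 40 minutes + 16:30 = 6 hours 50 minutes.

6 hours 50 minutes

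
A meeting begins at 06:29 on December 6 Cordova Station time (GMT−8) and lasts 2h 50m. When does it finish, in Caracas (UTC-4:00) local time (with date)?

13:19 on December 6

Convert start to UTC: 06:29 + 8:00 = 14:29 UTC on Dec 6.
Add 2 hours and 50 minutes duration → 17:19 UTC.
Caracas is UTC−4:00, so local end time = 17:19 − 4:00 = 13:19 on Dec 6.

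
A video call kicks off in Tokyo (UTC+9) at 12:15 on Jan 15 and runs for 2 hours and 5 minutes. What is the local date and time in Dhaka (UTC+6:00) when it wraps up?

11:20 on January 15

Dhaka is 3:00 behind Tokyo.
After 2 hours and 5 minutes it is 14:20 in Tokyo.
Shift by the zone difference: 14:20 − 3:00 = 11:20 on Jan 15 in Dhaka.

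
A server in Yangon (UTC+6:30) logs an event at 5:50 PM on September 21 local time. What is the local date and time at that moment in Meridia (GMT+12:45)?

12:05 AM on September 22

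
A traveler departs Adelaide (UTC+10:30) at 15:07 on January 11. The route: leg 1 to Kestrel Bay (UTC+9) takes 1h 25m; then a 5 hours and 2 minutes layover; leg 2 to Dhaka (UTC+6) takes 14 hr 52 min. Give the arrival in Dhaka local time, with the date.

Convert departure to UTC: 15:07 − 10:30 = 04:37 UTC on Jan 11.
Add 1 hour and 25 minutes leg 1 → 06:02 UTC.
Add 5 hours and 2 minutes layover in Kestrel Bay → 11:04 UTC.
Add 14 hours 52 minutes leg 2 → 01:56 UTC (Jan 12).
Dhaka is UTC+6:00, so local arrival = 01:56 + 6:00 = 07:56 on Jan 12.

07:56 on January 12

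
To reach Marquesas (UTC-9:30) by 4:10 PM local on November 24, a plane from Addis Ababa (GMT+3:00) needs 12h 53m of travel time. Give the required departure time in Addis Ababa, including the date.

3:47 PM on November 24

Target arrival in UTC: 4:10 PM + 9:30 = 1:40 AM on Nov 25.
Subtract 12 hours 53 minutes → departure 12:47 PM UTC on Nov 24.
Addis Ababa is UTC+3:00: 12:47 PM + 3:00 = 3:47 PM on Nov 24.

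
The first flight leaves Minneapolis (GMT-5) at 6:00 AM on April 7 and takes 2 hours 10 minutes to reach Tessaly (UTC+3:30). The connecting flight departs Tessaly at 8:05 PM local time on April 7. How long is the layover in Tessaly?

3 hours 25 minutes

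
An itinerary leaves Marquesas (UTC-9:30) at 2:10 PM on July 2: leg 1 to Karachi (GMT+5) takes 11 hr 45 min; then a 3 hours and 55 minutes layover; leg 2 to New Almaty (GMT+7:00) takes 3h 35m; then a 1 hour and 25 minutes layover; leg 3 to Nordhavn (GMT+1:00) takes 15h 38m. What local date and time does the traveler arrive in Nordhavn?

12:58 PM on July 4

Convert departure to UTC: 2:10 PM + 9:30 = 11:40 PM UTC on Jul 2.
Add 11 hours 45 minutes leg 1 → 11:25 AM UTC (Jul 3).
Add 3 hours and 55 minutes layover in Karachi → 3:20 PM UTC.
Add 3 hours 35 minutes leg 2 → 6:55 PM UTC.
Add 1 hour and 25 minutes layover in New Almaty → 8:20 PM UTC.
Add 15 hours and 38 minutes leg 3 → 11:58 AM UTC (Jul 4).
Nordhavn is UTC+1:00, so local arrival = 11:58 AM + 1:00 = 12:58 PM on Jul 4.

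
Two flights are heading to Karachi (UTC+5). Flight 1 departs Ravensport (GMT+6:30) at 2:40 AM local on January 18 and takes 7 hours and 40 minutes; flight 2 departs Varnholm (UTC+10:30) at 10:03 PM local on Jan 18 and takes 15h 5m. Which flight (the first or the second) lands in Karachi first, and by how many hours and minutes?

Flight 1 in UTC: 2:40 AM − 6:30 = 8:10 PM on Jan 17.
+7 hours 40 minutes → arrive 3:50 AM UTC on Jan 18.
Flight 2 in UTC: 10:03 PM − 10:30 = 11:33 AM on Jan 18.
+15 hours 5 minutes → arrive 2:38 AM UTC on Jan 19.
Flight 1 lands earlier by 22 hours 48 minutes.

the first, by 22 hours 48 minutes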